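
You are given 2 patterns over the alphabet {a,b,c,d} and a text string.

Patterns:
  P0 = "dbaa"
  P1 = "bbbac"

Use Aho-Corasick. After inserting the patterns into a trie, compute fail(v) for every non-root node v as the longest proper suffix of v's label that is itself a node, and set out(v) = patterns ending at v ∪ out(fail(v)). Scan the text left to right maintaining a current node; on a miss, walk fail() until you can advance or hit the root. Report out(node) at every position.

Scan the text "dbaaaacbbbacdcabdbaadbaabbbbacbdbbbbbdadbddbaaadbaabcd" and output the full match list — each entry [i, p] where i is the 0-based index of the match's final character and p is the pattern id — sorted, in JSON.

Construct AC machine:
Trie nodes:
  n0 'ε': b→5 d→1
  n1 'd': b→2
  n2 'db': a→3
  n3 'dba': a→4
  n4 'dbaa': ·  [P0 ends]
  n5 'b': b→6
  n6 'bb': b→7
  n7 'bbb': a→8
  n8 'bbba': c→9
  n9 'bbbac': ·  [P1 ends]

BFS fail/out derivation:
  fail(1) 'd': from fail(0)=0 chase 'd': 0 ⇒ 0;  out=∅∪out(0)=∅
  fail(5) 'b': from fail(0)=0 chase 'b': 0 ⇒ 0;  out=∅∪out(0)=∅
  fail(2) 'db': from fail(1)=0 chase 'b': 0 ⇒ 5;  out=∅∪out(5)=∅
  fail(6) 'bb': from fail(5)=0 chase 'b': 0 ⇒ 5;  out=∅∪out(5)=∅
  fail(3) 'dba': from fail(2)=5 chase 'a': 5→0 ⇒ 0;  out=∅∪out(0)=∅
  fail(7) 'bbb': from fail(6)=5 chase 'b': 5 ⇒ 6;  out=∅∪out(6)=∅
  fail(4) 'dbaa': from fail(3)=0 chase 'a': 0 ⇒ 0;  out={0}∪out(0)={0}
  fail(8) 'bbba': from fail(7)=6 chase 'a': 6→5→0 ⇒ 0;  out=∅∪out(0)=∅
  fail(9) 'bbbac': from fail(8)=0 chase 'c': 0 ⇒ 0;  out={1}∪out(0)={1}

Text stream:
[0] read 'd'  n0⇒n1
[1] read 'b'  n1⇒n2
[2] read 'a'  n2⇒n3
[3] read 'a'  n3⇒n4  → match P0@[0:3]
[4] read 'a'  n4⇒n0 ·f
[5] read 'a'  n0⇒n0
[6] read 'c'  n0⇒n0
[7] read 'b'  n0⇒n5
[8] read 'b'  n5⇒n6
[9] read 'b'  n6⇒n7
[10] read 'a'  n7⇒n8
[11] read 'c'  n8⇒n9  → match P1@[7:11]
[12] read 'd'  n9⇒n1 ·f
[13] read 'c'  n1⇒n0 ·f
[14] read 'a'  n0⇒n0
[15] read 'b'  n0⇒n5
[16] read 'd'  n5⇒n1 ·f
[17] read 'b'  n1⇒n2
[18] read 'a'  n2⇒n3
[19] read 'a'  n3⇒n4  → match P0@[16:19]
[20] read 'd'  n4⇒n1 ·f
[21] read 'b'  n1⇒n2
[22] read 'a'  n2⇒n3
[23] read 'a'  n3⇒n4  → match P0@[20:23]
[24] read 'b'  n4⇒n5 ·f
[25] read 'b'  n5⇒n6
[26] read 'b'  n6⇒n7
[27] read 'b'  n7⇒n7 ·f
[28] read 'a'  n7⇒n8
[29] read 'c'  n8⇒n9  → match P1@[25:29]
[30] read 'b'  n9⇒n5 ·f
[31] read 'd'  n5⇒n1 ·f
[32] read 'b'  n1⇒n2
[33] read 'b'  n2⇒n6 ·f
[34] read 'b'  n6⇒n7
[35] read 'b'  n7⇒n7 ·f
[36] read 'b'  n7⇒n7 ·f
[37] read 'd'  n7⇒n1 ·f
[38] read 'a'  n1⇒n0 ·f
[39] read 'd'  n0⇒n1
[40] read 'b'  n1⇒n2
[41] read 'd'  n2⇒n1 ·f
[42] read 'd'  n1⇒n1 ·f
[43] read 'b'  n1⇒n2
[44] read 'a'  n2⇒n3
[45] read 'a'  n3⇒n4  → match P0@[42:45]
[46] read 'a'  n4⇒n0 ·f
[47] read 'd'  n0⇒n1
[48] read 'b'  n1⇒n2
[49] read 'a'  n2⇒n3
[50] read 'a'  n3⇒n4  → match P0@[47:50]
[51] read 'b'  n4⇒n5 ·f
[52] read 'c'  n5⇒n0 ·f
[53] read 'd'  n0⇒n1

All matches (sorted): [[3,0],[11,1],[19,0],[23,0],[29,1],[45,0],[50,0]]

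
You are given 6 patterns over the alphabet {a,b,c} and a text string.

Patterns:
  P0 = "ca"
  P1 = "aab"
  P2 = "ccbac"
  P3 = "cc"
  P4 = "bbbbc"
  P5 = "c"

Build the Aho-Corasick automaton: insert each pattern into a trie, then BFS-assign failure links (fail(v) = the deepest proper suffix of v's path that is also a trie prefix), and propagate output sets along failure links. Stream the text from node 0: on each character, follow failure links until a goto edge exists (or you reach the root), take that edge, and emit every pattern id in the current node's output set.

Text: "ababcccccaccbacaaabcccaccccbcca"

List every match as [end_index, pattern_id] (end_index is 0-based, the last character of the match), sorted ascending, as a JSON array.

Build:
Trie nodes:
  0='ε' goto a→3 b→10 c→1
  1='c' goto a→2 c→6  [P5 ends]
  2='ca' goto ·  [P0 ends]
  3='a' goto a→4
  4='aa' goto b→5
  5='aab' goto ·  [P1 ends]
  6='cc' goto b→7  [P3 ends]
  7='ccb' goto a→8
  8='ccba' goto c→9
  9='ccbac' goto ·  [P2 ends]
  10='b' goto b→11
  11='bb' goto b→12
  12='bbb' goto b→13
  13='bbbb' goto c→14
  14='bbbbc' goto ·  [P4 ends]

Failure links (BFS by depth):
  n1('c'): parent n0 fail=0; on 'c' 0 → fail=0;  out {5}∪∅={5}
  n3('a'): parent n0 fail=0; on 'a' 0 → fail=0;  out ∅∪∅=∅
  n10('b'): parent n0 fail=0; on 'b' 0 → fail=0;  out ∅∪∅=∅
  n2('ca'): parent n1 fail=0; on 'a' 0 → fail=3;  out {0}∪∅={0}
  n4('aa'): parent n3 fail=0; on 'a' 0 → fail=3;  out ∅∪∅=∅
  n6('cc'): parent n1 fail=0; on 'c' 0 → fail=1;  out {3}∪{5}={3,5}
  n11('bb'): parent n10 fail=0; on 'b' 0 → fail=10;  out ∅∪∅=∅
  n5('aab'): parent n4 fail=3; on 'b' 3→0 → fail=10;  out {1}∪∅={1}
  n7('ccb'): parent n6 fail=1; on 'b' 1→0 → fail=10;  out ∅∪∅=∅
  n12('bbb'): parent n11 fail=10; on 'b' 10 → fail=11;  out ∅∪∅=∅
  n8('ccba'): parent n7 fail=10; on 'a' 10→0 → fail=3;  out ∅∪∅=∅
  n13('bbbb'): parent n12 fail=11; on 'b' 11 → fail=12;  out ∅∪∅=∅
  n9('ccbac'): parent n8 fail=3; on 'c' 3→0 → fail=1;  out {2}∪{5}={2,5}
  n14('bbbbc'): parent n13 fail=12; on 'c' 12→11→10→0 → fail=1;  out {4}∪{5}={4,5}

Run:
[0] read 'a'  n0⇒n3
[1] read 'b'  n3⇒n10 (fail-walked)
[2] read 'a'  n10⇒n3 (fail-walked)
[3] read 'b'  n3⇒n10 (fail-walked)
[4] read 'c'  n10⇒n1 (fail-walked)  → match P5@[4:4]
[5] read 'c'  n1⇒n6  → match P3@[4:5],P5@[5:5]
[6] read 'c'  n6⇒n6 (fail-walked)  → match P3@[5:6],P5@[6:6]
[7] read 'c'  n6⇒n6 (fail-walked)  → match P3@[6:7],P5@[7:7]
[8] read 'c'  n6⇒n6 (fail-walked)  → match P3@[7:8],P5@[8:8]
[9] read 'a'  n6⇒n2 (fail-walked)  → match P0@[8:9]
[10] read 'c'  n2⇒n1 (fail-walked)  → match P5@[10:10]
[11] read 'c'  n1⇒n6  → match P3@[10:11],P5@[11:11]
[12] read 'b'  n6⇒n7
[13] read 'a'  n7⇒n8
[14] read 'c'  n8⇒n9  → match P2@[10:14],P5@[14:14]
[15] read 'a'  n9⇒n2 (fail-walked)  → match P0@[14:15]
[16] read 'a'  n2⇒n4 (fail-walked)
[17] read 'a'  n4⇒n4 (fail-walked)
[18] read 'b'  n4⇒n5  → match P1@[16:18]
[19] read 'c'  n5⇒n1 (fail-walked)  → match P5@[19:19]
[20] read 'c'  n1⇒n6  → match P3@[19:20],P5@[20:20]
[21] read 'c'  n6⇒n6 (fail-walked)  → match P3@[20:21],P5@[21:21]
[22] read 'a'  n6⇒n2 (fail-walked)  → match P0@[21:22]
[23] read 'c'  n2⇒n1 (fail-walked)  → match P5@[23:23]
[24] read 'c'  n1⇒n6  → match P3@[23:24],P5@[24:24]
[25] read 'c'  n6⇒n6 (fail-walked)  → match P3@[24:25],P5@[25:25]
[26] read 'c'  n6⇒n6 (fail-walked)  → match P3@[25:26],P5@[26:26]
[27] read 'b'  n6⇒n7
[28] read 'c'  n7⇒n1 (fail-walked)  → match P5@[28:28]
[29] read 'c'  n1⇒n6  → match P3@[28:29],P5@[29:29]
[30] read 'a'  n6⇒n2 (fail-walked)  → match P0@[29:30]

Matches: [[4,5],[5,3],[5,5],[6,3],[6,5],[7,3],[7,5],[8,3],[8,5],[9,0],[10,5],[11,3],[11,5],[14,2],[14,5],[15,0],[18,1],[19,5],[20,3],[20,5],[21,3],[21,5],[22,0],[23,5],[24,3],[24,5],[25,3],[25,5],[26,3],[26,5],[28,5],[29,3],[29,5],[30,0]]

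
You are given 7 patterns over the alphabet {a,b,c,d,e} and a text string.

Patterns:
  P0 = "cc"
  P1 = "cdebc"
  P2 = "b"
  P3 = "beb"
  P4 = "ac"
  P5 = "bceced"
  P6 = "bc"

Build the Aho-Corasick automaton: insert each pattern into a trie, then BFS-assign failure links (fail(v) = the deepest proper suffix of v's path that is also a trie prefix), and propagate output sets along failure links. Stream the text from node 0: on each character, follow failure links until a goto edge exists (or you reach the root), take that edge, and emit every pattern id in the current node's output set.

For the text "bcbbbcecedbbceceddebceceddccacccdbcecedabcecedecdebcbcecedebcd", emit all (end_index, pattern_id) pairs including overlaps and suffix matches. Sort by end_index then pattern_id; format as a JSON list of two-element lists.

Build automaton:
Trie (insert patterns):
  0='ε' goto a→10 b→7 c→1
  1='c' goto c→2 d→3
  2='cc' goto ·  [P0 ends]
  3='cd' goto e→4
  4='cde' goto b→5
  5='cdeb' goto c→6
  6='cdebc' goto ·  [P1 ends]
  7='b' goto c→12 e→8  [P2 ends]
  8='be' goto b→9
  9='beb' goto ·  [P3 ends]
  10='a' goto c→11
  11='ac' goto ·  [P4 ends]
  12='bc' goto e→13  [P6 ends]
  13='bce' goto c→14
  14='bcec' goto e→15
  15='bcece' goto d→16
  16='bceced' goto ·  [P5 ends]

Failure links (BFS by depth):
  n1('c'): parent n0 fail=0; on 'c' 0 → fail=0;  out ∅∪∅=∅
  n7('b'): parent n0 fail=0; on 'b' 0 → fail=0;  out {2}∪∅={2}
  n10('a'): parent n0 fail=0; on 'a' 0 → fail=0;  out ∅∪∅=∅
  n2('cc'): parent n1 fail=0; on 'c' 0 → fail=1;  out {0}∪∅={0}
  n3('cd'): parent n1 fail=0; on 'd' 0 → fail=0;  out ∅∪∅=∅
  n8('be'): parent n7 fail=0; on 'e' 0 → fail=0;  out ∅∪∅=∅
  n11('ac'): parent n10 fail=0; on 'c' 0 → fail=1;  out {4}∪∅={4}
  n12('bc'): parent n7 fail=0; on 'c' 0 → fail=1;  out {6}∪∅={6}
  n4('cde'): parent n3 fail=0; on 'e' 0 → fail=0;  out ∅∪∅=∅
  n9('beb'): parent n8 fail=0; on 'b' 0 → fail=7;  out {3}∪{2}={2,3}
  n13('bce'): parent n12 fail=1; on 'e' 1→0 → fail=0;  out ∅∪∅=∅
  n5('cdeb'): parent n4 fail=0; on 'b' 0 → fail=7;  out ∅∪{2}={2}
  n14('bcec'): parent n13 fail=0; on 'c' 0 → fail=1;  out ∅∪∅=∅
  n6('cdebc'): parent n5 fail=7; on 'c' 7 → fail=12;  out {1}∪{6}={1,6}
  n15('bcece'): parent n14 fail=1; on 'e' 1→0 → fail=0;  out ∅∪∅=∅
  n16('bceced'): parent n15 fail=0; on 'd' 0 → fail=0;  out {5}∪∅={5}

Scan:
[0] read 'b'  n0⇒n7  → match P2@[0:0]
[1] read 'c'  n7⇒n12  → match P6@[0:1]
[2] read 'b'  n12⇒n7 (via fail)  → match P2@[2:2]
[3] read 'b'  n7⇒n7 (via fail)  → match P2@[3:3]
[4] read 'b'  n7⇒n7 (via fail)  → match P2@[4:4]
[5] read 'c'  n7⇒n12  → match P6@[4:5]
[6] read 'e'  n12⇒n13
[7] read 'c'  n13⇒n14
[8] read 'e'  n14⇒n15
[9] read 'd'  n15⇒n16  → match P5@[4:9]
[10] read 'b'  n16⇒n7 (via fail)  → match P2@[10:10]
[11] read 'b'  n7⇒n7 (via fail)  → match P2@[11:11]
[12] read 'c'  n7⇒n12  → match P6@[11:12]
[13] read 'e'  n12⇒n13
[14] read 'c'  n13⇒n14
[15] read 'e'  n14⇒n15
[16] read 'd'  n15⇒n16  → match P5@[11:16]
[17] read 'd'  n16⇒n0 (via fail)
[18] read 'e'  n0⇒n0
[19] read 'b'  n0⇒n7  → match P2@[19:19]
[20] read 'c'  n7⇒n12  → match P6@[19:20]
[21] read 'e'  n12⇒n13
[22] read 'c'  n13⇒n14
[23] read 'e'  n14⇒n15
[24] read 'd'  n15⇒n16  → match P5@[19:24]
[25] read 'd'  n16⇒n0 (via fail)
[26] read 'c'  n0⇒n1
[27] read 'c'  n1⇒n2  → match P0@[26:27]
[28] read 'a'  n2⇒n10 (via fail)
[29] read 'c'  n10⇒n11  → match P4@[28:29]
[30] read 'c'  n11⇒n2 (via fail)  → match P0@[29:30]
[31] read 'c'  n2⇒n2 (via fail)  → match P0@[30:31]
[32] read 'd'  n2⇒n3 (via fail)
[33] read 'b'  n3⇒n7 (via fail)  → match P2@[33:33]
[34] read 'c'  n7⇒n12  → match P6@[33:34]
[35] read 'e'  n12⇒n13
[36] read 'c'  n13⇒n14
[37] read 'e'  n14⇒n15
[38] read 'd'  n15⇒n16  → match P5@[33:38]
[39] read 'a'  n16⇒n10 (via fail)
[40] read 'b'  n10⇒n7 (via fail)  → match P2@[40:40]
[41] read 'c'  n7⇒n12  → match P6@[40:41]
[42] read 'e'  n12⇒n13
[43] read 'c'  n13⇒n14
[44] read 'e'  n14⇒n15
[45] read 'd'  n15⇒n16  → match P5@[40:45]
[46] read 'e'  n16⇒n0 (via fail)
[47] read 'c'  n0⇒n1
[48] read 'd'  n1⇒n3
[49] read 'e'  n3⇒n4
[50] read 'b'  n4⇒n5  → match P2@[50:50]
[51] read 'c'  n5⇒n6  → match P1@[47:51],P6@[50:51]
[52] read 'b'  n6⇒n7 (via fail)  → match P2@[52:52]
[53] read 'c'  n7⇒n12  → match P6@[52:53]
[54] read 'e'  n12⇒n13
[55] read 'c'  n13⇒n14
[56] read 'e'  n14⇒n15
[57] read 'd'  n15⇒n16  → match P5@[52:57]
[58] read 'e'  n16⇒n0 (via fail)
[59] read 'b'  n0⇒n7  → match P2@[59:59]
[60] read 'c'  n7⇒n12  → match P6@[59:60]
[61] read 'd'  n12⇒n3 (via fail)

All matches (sorted): [[0,2],[1,6],[2,2],[3,2],[4,2],[5,6],[9,5],[10,2],[11,2],[12,6],[16,5],[19,2],[20,6],[24,5],[27,0],[29,4],[30,0],[31,0],[33,2],[34,6],[38,5],[40,2],[41,6],[45,5],[50,2],[51,1],[51,6],[52,2],[53,6],[57,5],[59,2],[60,6]]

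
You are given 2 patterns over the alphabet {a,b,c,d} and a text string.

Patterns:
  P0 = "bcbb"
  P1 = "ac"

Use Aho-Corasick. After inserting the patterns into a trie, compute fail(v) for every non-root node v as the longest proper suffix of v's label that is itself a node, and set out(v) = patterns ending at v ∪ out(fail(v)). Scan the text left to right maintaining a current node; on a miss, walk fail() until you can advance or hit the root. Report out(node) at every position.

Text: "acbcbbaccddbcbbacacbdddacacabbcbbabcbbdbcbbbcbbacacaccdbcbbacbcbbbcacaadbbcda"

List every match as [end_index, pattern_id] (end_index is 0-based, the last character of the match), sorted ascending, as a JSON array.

Build automaton:
Trie (insert patterns):
  0='ε' goto a→5 b→1
  1='b' goto c→2
  2='bc' goto b→3
  3='bcb' goto b→4
  4='bcbb' goto ·  [P0 ends]
  5='a' goto c→6
  6='ac' goto ·  [P1 ends]

Failure links (BFS by depth):
  fail(1) 'b': from fail(0)=0 chase 'b': 0 ⇒ 0;  out=∅∪out(0)=∅
  fail(5) 'a': from fail(0)=0 chase 'a': 0 ⇒ 0;  out=∅∪out(0)=∅
  fail(2) 'bc': from fail(1)=0 chase 'c': 0 ⇒ 0;  out=∅∪out(0)=∅
  fail(6) 'ac': from fail(5)=0 chase 'c': 0 ⇒ 0;  out={1}∪out(0)={1}
  fail(3) 'bcb': from fail(2)=0 chase 'b': 0 ⇒ 1;  out=∅∪out(1)=∅
  fail(4) 'bcbb': from fail(3)=1 chase 'b': 1→0 ⇒ 1;  out={0}∪out(1)={0}

Run:
i=0 'a': node 0→5
i=1 'c': node 5→6  ** P1@[0:1]
i=2 'b': node 6→1 ·f
i=3 'c': node 1→2
i=4 'b': node 2→3
i=5 'b': node 3→4  ** P0@[2:5]
i=6 'a': node 4→5 ·f
i=7 'c': node 5→6  ** P1@[6:7]
i=8 'c': node 6→0 ·f
i=9 'd': node 0→0
i=10 'd': node 0→0
i=11 'b': node 0→1
i=12 'c': node 1→2
i=13 'b': node 2→3
i=14 'b': node 3→4  ** P0@[11:14]
i=15 'a': node 4→5 ·f
i=16 'c': node 5→6  ** P1@[15:16]
i=17 'a': node 6→5 ·f
i=18 'c': node 5→6  ** P1@[17:18]
i=19 'b': node 6→1 ·f
i=20 'd': node 1→0 ·f
i=21 'd': node 0→0
i=22 'd': node 0→0
i=23 'a': node 0→5
i=24 'c': node 5→6  ** P1@[23:24]
i=25 'a': node 6→5 ·f
i=26 'c': node 5→6  ** P1@[25:26]
i=27 'a': node 6→5 ·f
i=28 'b': node 5→1 ·f
i=29 'b': node 1→1 ·f
i=30 'c': node 1→2
i=31 'b': node 2→3
i=32 'b': node 3→4  ** P0@[29:32]
i=33 'a': node 4→5 ·f
i=34 'b': node 5→1 ·f
i=35 'c': node 1→2
i=36 'b': node 2→3
i=37 'b': node 3→4  ** P0@[34:37]
i=38 'd': node 4→0 ·f
i=39 'b': node 0→1
i=40 'c': node 1→2
i=41 'b': node 2→3
i=42 'b': node 3→4  ** P0@[39:42]
i=43 'b': node 4→1 ·f
i=44 'c': node 1→2
i=45 'b': node 2→3
i=46 'b': node 3→4  ** P0@[43:46]
i=47 'a': node 4→5 ·f
i=48 'c': node 5→6  ** P1@[47:48]
i=49 'a': node 6→5 ·f
i=50 'c': node 5→6  ** P1@[49:50]
i=51 'a': node 6→5 ·f
i=52 'c': node 5→6  ** P1@[51:52]
i=53 'c': node 6→0 ·f
i=54 'd': node 0→0
i=55 'b': node 0→1
i=56 'c': node 1→2
i=57 'b': node 2→3
i=58 'b': node 3→4  ** P0@[55:58]
i=59 'a': node 4→5 ·f
i=60 'c': node 5→6  ** P1@[59:60]
i=61 'b': node 6→1 ·f
i=62 'c': node 1→2
i=63 'b': node 2→3
i=64 'b': node 3→4  ** P0@[61:64]
i=65 'b': node 4→1 ·f
i=66 'c': node 1→2
i=67 'a': node 2→5 ·f
i=68 'c': node 5→6  ** P1@[67:68]
i=69 'a': node 6→5 ·f
i=70 'a': node 5→5 ·f
i=71 'd': node 5→0 ·f
i=72 'b': node 0→1
i=73 'b': node 1→1 ·f
i=74 'c': node 1→2
i=75 'd': node 2→0 ·f
i=76 'a': node 0→5

All matches (sorted): [[1,1],[5,0],[7,1],[14,0],[16,1],[18,1],[24,1],[26,1],[32,0],[37,0],[42,0],[46,0],[48,1],[50,1],[52,1],[58,0],[60,1],[64,0],[68,1]]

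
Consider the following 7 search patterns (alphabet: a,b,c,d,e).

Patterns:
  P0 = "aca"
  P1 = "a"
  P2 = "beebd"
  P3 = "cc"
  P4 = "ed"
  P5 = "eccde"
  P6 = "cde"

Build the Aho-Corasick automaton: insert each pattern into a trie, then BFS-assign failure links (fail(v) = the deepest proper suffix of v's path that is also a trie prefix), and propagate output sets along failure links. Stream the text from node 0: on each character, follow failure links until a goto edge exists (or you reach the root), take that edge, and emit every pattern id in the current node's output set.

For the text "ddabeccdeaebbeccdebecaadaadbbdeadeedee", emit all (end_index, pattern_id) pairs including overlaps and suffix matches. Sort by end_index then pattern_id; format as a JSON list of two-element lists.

Build automaton:
Trie nodes:
  0='ε' goto a→1 b→4 c→9 e→11
  1='a' goto c→2  ←P1
  2='ac' goto a→3
  3='aca' goto ·  ←P0
  4='b' goto e→5
  5='be' goto e→6
  6='bee' goto b→7
  7='beeb' goto d→8
  8='beebd' goto ·  ←P2
  9='c' goto c→10 d→17
  10='cc' goto ·  ←P3
  11='e' goto c→13 d→12
  12='ed' goto ·  ←P4
  13='ec' goto c→14
  14='ecc' goto d→15
  15='eccd' goto e→16
  16='eccde' goto ·  ←P5
  17='cd' goto e→18
  18='cde' goto ·  ←P6

BFS fail/out derivation:
  n1('a'): parent n0 fail=0; on 'a' 0 → fail=0;  out {1}∪∅={1}
  n4('b'): parent n0 fail=0; on 'b' 0 → fail=0;  out ∅∪∅=∅
  n9('c'): parent n0 fail=0; on 'c' 0 → fail=0;  out ∅∪∅=∅
  n11('e'): parent n0 fail=0; on 'e' 0 → fail=0;  out ∅∪∅=∅
  n2('ac'): parent n1 fail=0; on 'c' 0 → fail=9;  out ∅∪∅=∅
  n5('be'): parent n4 fail=0; on 'e' 0 → fail=11;  out ∅∪∅=∅
  n10('cc'): parent n9 fail=0; on 'c' 0 → fail=9;  out {3}∪∅={3}
  n12('ed'): parent n11 fail=0; on 'd' 0 → fail=0;  out {4}∪∅={4}
  n13('ec'): parent n11 fail=0; on 'c' 0 → fail=9;  out ∅∪∅=∅
  n17('cd'): parent n9 fail=0; on 'd' 0 → fail=0;  out ∅∪∅=∅
  n3('aca'): parent n2 fail=9; on 'a' 9→0 → fail=1;  out {0}∪{1}={0,1}
  n6('bee'): parent n5 fail=11; on 'e' 11→0 → fail=11;  out ∅∪∅=∅
  n14('ecc'): parent n13 fail=9; on 'c' 9 → fail=10;  out ∅∪{3}={3}
  n18('cde'): parent n17 fail=0; on 'e' 0 → fail=11;  out {6}∪∅={6}
  n7('beeb'): parent n6 fail=11; on 'b' 11→0 → fail=4;  out ∅∪∅=∅
  n15('eccd'): parent n14 fail=10; on 'd' 10→9 → fail=17;  out ∅∪∅=∅
  n8('beebd'): parent n7 fail=4; on 'd' 4→0 → fail=0;  out {2}∪∅={2}
  n16('eccde'): parent n15 fail=17; on 'e' 17 → fail=18;  out {5}∪{6}={5,6}

Scan:
[0] read 'd'  n0⇒n0
[1] read 'd'  n0⇒n0
[2] read 'a'  n0⇒n1  → match P1@[2:2]
[3] read 'b'  n1⇒n4 ·f
[4] read 'e'  n4⇒n5
[5] read 'c'  n5⇒n13 ·f
[6] read 'c'  n13⇒n14  → match P3@[5:6]
[7] read 'd'  n14⇒n15
[8] read 'e'  n15⇒n16  → match P5@[4:8],P6@[6:8]
[9] read 'a'  n16⇒n1 ·f  → match P1@[9:9]
[10] read 'e'  n1⇒n11 ·f
[11] read 'b'  n11⇒n4 ·f
[12] read 'b'  n4⇒n4 ·f
[13] read 'e'  n4⇒n5
[14] read 'c'  n5⇒n13 ·f
[15] read 'c'  n13⇒n14  → match P3@[14:15]
[16] read 'd'  n14⇒n15
[17] read 'e'  n15⇒n16  → match P5@[13:17],P6@[15:17]
[18] read 'b'  n16⇒n4 ·f
[19] read 'e'  n4⇒n5
[20] read 'c'  n5⇒n13 ·f
[21] read 'a'  n13⇒n1 ·f  → match P1@[21:21]
[22] read 'a'  n1⇒n1 ·f  → match P1@[22:22]
[23] read 'd'  n1⇒n0 ·f
[24] read 'a'  n0⇒n1  → match P1@[24:24]
[25] read 'a'  n1⇒n1 ·f  → match P1@[25:25]
[26] read 'd'  n1⇒n0 ·f
[27] read 'b'  n0⇒n4
[28] read 'b'  n4⇒n4 ·f
[29] read 'd'  n4⇒n0 ·f
[30] read 'e'  n0⇒n11
[31] read 'a'  n11⇒n1 ·f  → match P1@[31:31]
[32] read 'd'  n1⇒n0 ·f
[33] read 'e'  n0⇒n11
[34] read 'e'  n11⇒n11 ·f
[35] read 'd'  n11⇒n12  → match P4@[34:35]
[36] read 'e'  n12⇒n11 ·f
[37] read 'e'  n11⇒n11 ·f

All matches (sorted): [[2,1],[6,3],[8,5],[8,6],[9,1],[15,3],[17,5],[17,6],[21,1],[22,1],[24,1],[25,1],[31,1],[35,4]]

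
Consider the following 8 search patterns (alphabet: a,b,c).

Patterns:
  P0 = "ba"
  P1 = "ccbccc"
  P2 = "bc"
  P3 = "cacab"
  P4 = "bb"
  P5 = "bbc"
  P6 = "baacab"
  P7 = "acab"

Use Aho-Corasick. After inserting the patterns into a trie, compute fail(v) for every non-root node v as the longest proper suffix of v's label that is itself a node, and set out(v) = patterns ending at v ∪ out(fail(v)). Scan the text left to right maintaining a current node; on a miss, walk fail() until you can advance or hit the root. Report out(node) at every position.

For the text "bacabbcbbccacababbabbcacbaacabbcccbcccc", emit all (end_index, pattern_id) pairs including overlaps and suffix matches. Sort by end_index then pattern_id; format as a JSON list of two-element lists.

Construct AC machine:
Trie nodes:
  0='ε' goto a→20 b→1 c→3
  1='b' goto a→2 b→14 c→9
  2='ba' goto a→16  [P0 ends]
  3='c' goto a→10 c→4
  4='cc' goto b→5
  5='ccb' goto c→6
  6='ccbc' goto c→7
  7='ccbcc' goto c→8
  8='ccbccc' goto ·  [P1 ends]
  9='bc' goto ·  [P2 ends]
  10='ca' goto c→11
  11='cac' goto a→12
  12='caca' goto b→13
  13='cacab' goto ·  [P3 ends]
  14='bb' goto c→15  [P4 ends]
  15='bbc' goto ·  [P5 ends]
  16='baa' goto c→17
  17='baac' goto a→18
  18='baaca' goto b→19
  19='baacab' goto ·  [P6 ends]
  20='a' goto c→21
  21='ac' goto a→22
  22='aca' goto b→23
  23='acab' goto ·  [P7 ends]

BFS fail/out derivation:
  n1('b'): parent n0 fail=0; on 'b' 0 → fail=0;  out ∅∪∅=∅
  n3('c'): parent n0 fail=0; on 'c' 0 → fail=0;  out ∅∪∅=∅
  n20('a'): parent n0 fail=0; on 'a' 0 → fail=0;  out ∅∪∅=∅
  n2('ba'): parent n1 fail=0; on 'a' 0 → fail=20;  out {0}∪∅={0}
  n4('cc'): parent n3 fail=0; on 'c' 0 → fail=3;  out ∅∪∅=∅
  n9('bc'): parent n1 fail=0; on 'c' 0 → fail=3;  out {2}∪∅={2}
  n10('ca'): parent n3 fail=0; on 'a' 0 → fail=20;  out ∅∪∅=∅
  n14('bb'): parent n1 fail=0; on 'b' 0 → fail=1;  out {4}∪∅={4}
  n21('ac'): parent n20 fail=0; on 'c' 0 → fail=3;  out ∅∪∅=∅
  n5('ccb'): parent n4 fail=3; on 'b' 3→0 → fail=1;  out ∅∪∅=∅
  n11('cac'): parent n10 fail=20; on 'c' 20 → fail=21;  out ∅∪∅=∅
  n15('bbc'): parent n14 fail=1; on 'c' 1 → fail=9;  out {5}∪{2}={2,5}
  n16('baa'): parent n2 fail=20; on 'a' 20→0 → fail=20;  out ∅∪∅=∅
  n22('aca'): parent n21 fail=3; on 'a' 3 → fail=10;  out ∅∪∅=∅
  n6('ccbc'): parent n5 fail=1; on 'c' 1 → fail=9;  out ∅∪{2}={2}
  n12('caca'): parent n11 fail=21; on 'a' 21 → fail=22;  out ∅∪∅=∅
  n17('baac'): parent n16 fail=20; on 'c' 20 → fail=21;  out ∅∪∅=∅
  n23('acab'): parent n22 fail=10; on 'b' 10→20→0 → fail=1;  out {7}∪∅={7}
  n7('ccbcc'): parent n6 fail=9; on 'c' 9→3 → fail=4;  out ∅∪∅=∅
  n13('cacab'): parent n12 fail=22; on 'b' 22 → fail=23;  out {3}∪{7}={3,7}
  n18('baaca'): parent n17 fail=21; on 'a' 21 → fail=22;  out ∅∪∅=∅
  n8('ccbccc'): parent n7 fail=4; on 'c' 4→3 → fail=4;  out {1}∪∅={1}
  n19('baacab'): parent n18 fail=22; on 'b' 22 → fail=23;  out {6}∪{7}={6,7}

Run:
i=0 'b': node 0→1
i=1 'a': node 1→2  ** P0@[0:1]
i=2 'c': node 2→21 ·f
i=3 'a': node 21→22
i=4 'b': node 22→23  ** P7@[1:4]
i=5 'b': node 23→14 ·f  ** P4@[4:5]
i=6 'c': node 14→15  ** P2@[5:6],P5@[4:6]
i=7 'b': node 15→1 ·f
i=8 'b': node 1→14  ** P4@[7:8]
i=9 'c': node 14→15  ** P2@[8:9],P5@[7:9]
i=10 'c': node 15→4 ·f
i=11 'a': node 4→10 ·f
i=12 'c': node 10→11
i=13 'a': node 11→12
i=14 'b': node 12→13  ** P3@[10:14],P7@[11:14]
i=15 'a': node 13→2 ·f  ** P0@[14:15]
i=16 'b': node 2→1 ·f
i=17 'b': node 1→14  ** P4@[16:17]
i=18 'a': node 14→2 ·f  ** P0@[17:18]
i=19 'b': node 2→1 ·f
i=20 'b': node 1→14  ** P4@[19:20]
i=21 'c': node 14→15  ** P2@[20:21],P5@[19:21]
i=22 'a': node 15→10 ·f
i=23 'c': node 10→11
i=24 'b': node 11→1 ·f
i=25 'a': node 1→2  ** P0@[24:25]
i=26 'a': node 2→16
i=27 'c': node 16→17
i=28 'a': node 17→18
i=29 'b': node 18→19  ** P6@[24:29],P7@[26:29]
i=30 'b': node 19→14 ·f  ** P4@[29:30]
i=31 'c': node 14→15  ** P2@[30:31],P5@[29:31]
i=32 'c': node 15→4 ·f
i=33 'c': node 4→4 ·f
i=34 'b': node 4→5
i=35 'c': node 5→6  ** P2@[34:35]
i=36 'c': node 6→7
i=37 'c': node 7→8  ** P1@[32:37]
i=38 'c': node 8→4 ·f

Matches: [[1,0],[4,7],[5,4],[6,2],[6,5],[8,4],[9,2],[9,5],[14,3],[14,7],[15,0],[17,4],[18,0],[20,4],[21,2],[21,5],[25,0],[29,6],[29,7],[30,4],[31,2],[31,5],[35,2],[37,1]]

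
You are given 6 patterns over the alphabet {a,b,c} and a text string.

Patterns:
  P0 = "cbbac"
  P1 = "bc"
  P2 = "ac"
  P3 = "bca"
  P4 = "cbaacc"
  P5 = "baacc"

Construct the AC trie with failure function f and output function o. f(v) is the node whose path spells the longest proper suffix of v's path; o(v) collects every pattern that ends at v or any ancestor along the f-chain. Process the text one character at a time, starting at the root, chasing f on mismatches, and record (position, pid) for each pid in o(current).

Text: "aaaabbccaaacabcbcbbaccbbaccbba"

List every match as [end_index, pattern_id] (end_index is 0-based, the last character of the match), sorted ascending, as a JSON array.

Build automaton:
Trie (insert patterns):
  0='ε' goto a→8 b→6 c→1
  1='c' goto b→2
  2='cb' goto a→11 b→3
  3='cbb' goto a→4
  4='cbba' goto c→5
  5='cbbac' goto ·  ←P0
  6='b' goto a→15 c→7
  7='bc' goto a→10  ←P1
  8='a' goto c→9
  9='ac' goto ·  ←P2
  10='bca' goto ·  ←P3
  11='cba' goto a→12
  12='cbaa' goto c→13
  13='cbaac' goto c→14
  14='cbaacc' goto ·  ←P4
  15='ba' goto a→16
  16='baa' goto c→17
  17='baac' goto c→18
  18='baacc' goto ·  ←P5

Failure links (BFS by depth):
  n1('c'): parent n0 fail=0; on 'c' 0 → fail=0;  out ∅∪∅=∅
  n6('b'): parent n0 fail=0; on 'b' 0 → fail=0;  out ∅∪∅=∅
  n8('a'): parent n0 fail=0; on 'a' 0 → fail=0;  out ∅∪∅=∅
  n2('cb'): parent n1 fail=0; on 'b' 0 → fail=6;  out ∅∪∅=∅
  n7('bc'): parent n6 fail=0; on 'c' 0 → fail=1;  out {1}∪∅={1}
  n9('ac'): parent n8 fail=0; on 'c' 0 → fail=1;  out {2}∪∅={2}
  n15('ba'): parent n6 fail=0; on 'a' 0 → fail=8;  out ∅∪∅=∅
  n3('cbb'): parent n2 fail=6; on 'b' 6→0 → fail=6;  out ∅∪∅=∅
  n10('bca'): parent n7 fail=1; on 'a' 1→0 → fail=8;  out {3}∪∅={3}
  n11('cba'): parent n2 fail=6; on 'a' 6 → fail=15;  out ∅∪∅=∅
  n16('baa'): parent n15 fail=8; on 'a' 8→0 → fail=8;  out ∅∪∅=∅
  n4('cbba'): parent n3 fail=6; on 'a' 6 → fail=15;  out ∅∪∅=∅
  n12('cbaa'): parent n11 fail=15; on 'a' 15 → fail=16;  out ∅∪∅=∅
  n17('baac'): parent n16 fail=8; on 'c' 8 → fail=9;  out ∅∪{2}={2}
  n5('cbbac'): parent n4 fail=15; on 'c' 15→8 → fail=9;  out {0}∪{2}={0,2}
  n13('cbaac'): parent n12 fail=16; on 'c' 16 → fail=17;  out ∅∪{2}={2}
  n18('baacc'): parent n17 fail=9; on 'c' 9→1→0 → fail=1;  out {5}∪∅={5}
  n14('cbaacc'): parent n13 fail=17; on 'c' 17 → fail=18;  out {4}∪{5}={4,5}

Text stream:
i=0 'a': node 0→8
i=1 'a': node 8→8 (via fail)
i=2 'a': node 8→8 (via fail)
i=3 'a': node 8→8 (via fail)
i=4 'b': node 8→6 (via fail)
i=5 'b': node 6→6 (via fail)
i=6 'c': node 6→7  ** P1@[5:6]
i=7 'c': node 7→1 (via fail)
i=8 'a': node 1→8 (via fail)
i=9 'a': node 8→8 (via fail)
i=10 'a': node 8→8 (via fail)
i=11 'c': node 8→9  ** P2@[10:11]
i=12 'a': node 9→8 (via fail)
i=13 'b': node 8→6 (via fail)
i=14 'c': node 6→7  ** P1@[13:14]
i=15 'b': node 7→2 (via fail)
i=16 'c': node 2→7 (via fail)  ** P1@[15:16]
i=17 'b': node 7→2 (via fail)
i=18 'b': node 2→3
i=19 'a': node 3→4
i=20 'c': node 4→5  ** P0@[16:20],P2@[19:20]
i=21 'c': node 5→1 (via fail)
i=22 'b': node 1→2
i=23 'b': node 2→3
i=24 'a': node 3→4
i=25 'c': node 4→5  ** P0@[21:25],P2@[24:25]
i=26 'c': node 5→1 (via fail)
i=27 'b': node 1→2
i=28 'b': node 2→3
i=29 'a': node 3→4

All matches (sorted): [[6,1],[11,2],[14,1],[16,1],[20,0],[20,2],[25,0],[25,2]]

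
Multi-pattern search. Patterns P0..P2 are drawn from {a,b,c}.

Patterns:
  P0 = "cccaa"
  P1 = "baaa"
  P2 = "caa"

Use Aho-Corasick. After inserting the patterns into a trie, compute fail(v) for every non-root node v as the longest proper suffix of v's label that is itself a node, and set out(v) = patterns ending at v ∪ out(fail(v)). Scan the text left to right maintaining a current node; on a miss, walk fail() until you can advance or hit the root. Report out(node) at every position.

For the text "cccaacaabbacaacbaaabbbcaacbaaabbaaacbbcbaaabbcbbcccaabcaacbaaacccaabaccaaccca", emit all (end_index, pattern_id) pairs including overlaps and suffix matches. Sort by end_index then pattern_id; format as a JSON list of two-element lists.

Build automaton:
Trie (insert patterns):
  n0 'ε': b→6 c→1
  n1 'c': a→10 c→2
  n2 'cc': c→3
  n3 'ccc': a→4
  n4 'ccca': a→5
  n5 'cccaa': ·  [P0 ends]
  n6 'b': a→7
  n7 'ba': a→8
  n8 'baa': a→9
  n9 'baaa': ·  [P1 ends]
  n10 'ca': a→11
  n11 'caa': ·  [P2 ends]

BFS fail/out derivation:
  n1('c'): parent n0 fail=0; on 'c' 0 → fail=0;  out ∅∪∅=∅
  n6('b'): parent n0 fail=0; on 'b' 0 → fail=0;  out ∅∪∅=∅
  n2('cc'): parent n1 fail=0; on 'c' 0 → fail=1;  out ∅∪∅=∅
  n7('ba'): parent n6 fail=0; on 'a' 0 → fail=0;  out ∅∪∅=∅
  n10('ca'): parent n1 fail=0; on 'a' 0 → fail=0;  out ∅∪∅=∅
  n3('ccc'): parent n2 fail=1; on 'c' 1 → fail=2;  out ∅∪∅=∅
  n8('baa'): parent n7 fail=0; on 'a' 0 → fail=0;  out ∅∪∅=∅
  n11('caa'): parent n10 fail=0; on 'a' 0 → fail=0;  out {2}∪∅={2}
  n4('ccca'): parent n3 fail=2; on 'a' 2→1 → fail=10;  out ∅∪∅=∅
  n9('baaa'): parent n8 fail=0; on 'a' 0 → fail=0;  out {1}∪∅={1}
  n5('cccaa'): parent n4 fail=10; on 'a' 10 → fail=11;  out {0}∪{2}={0,2}

Text stream:
[0] read 'c'  n0⇒n1
[1] read 'c'  n1⇒n2
[2] read 'c'  n2⇒n3
[3] read 'a'  n3⇒n4
[4] read 'a'  n4⇒n5  ** P0@[0:4],P2@[2:4]
[5] read 'c'  n5⇒n1 (via fail)
[6] read 'a'  n1⇒n10
[7] read 'a'  n10⇒n11  ** P2@[5:7]
[8] read 'b'  n11⇒n6 (via fail)
[9] read 'b'  n6⇒n6 (via fail)
[10] read 'a'  n6⇒n7
[11] read 'c'  n7⇒n1 (via fail)
[12] read 'a'  n1⇒n10
[13] read 'a'  n10⇒n11  ** P2@[11:13]
[14] read 'c'  n11⇒n1 (via fail)
[15] read 'b'  n1⇒n6 (via fail)
[16] read 'a'  n6⇒n7
[17] read 'a'  n7⇒n8
[18] read 'a'  n8⇒n9  ** P1@[15:18]
[19] read 'b'  n9⇒n6 (via fail)
[20] read 'b'  n6⇒n6 (via fail)
[21] read 'b'  n6⇒n6 (via fail)
[22] read 'c'  n6⇒n1 (via fail)
[23] read 'a'  n1⇒n10
[24] read 'a'  n10⇒n11  ** P2@[22:24]
[25] read 'c'  n11⇒n1 (via fail)
[26] read 'b'  n1⇒n6 (via fail)
[27] read 'a'  n6⇒n7
[28] read 'a'  n7⇒n8
[29] read 'a'  n8⇒n9  ** P1@[26:29]
[30] read 'b'  n9⇒n6 (via fail)
[31] read 'b'  n6⇒n6 (via fail)
[32] read 'a'  n6⇒n7
[33] read 'a'  n7⇒n8
[34] read 'a'  n8⇒n9  ** P1@[31:34]
[35] read 'c'  n9⇒n1 (via fail)
[36] read 'b'  n1⇒n6 (via fail)
[37] read 'b'  n6⇒n6 (via fail)
[38] read 'c'  n6⇒n1 (via fail)
[39] read 'b'  n1⇒n6 (via fail)
[40] read 'a'  n6⇒n7
[41] read 'a'  n7⇒n8
[42] read 'a'  n8⇒n9  ** P1@[39:42]
[43] read 'b'  n9⇒n6 (via fail)
[44] read 'b'  n6⇒n6 (via fail)
[45] read 'c'  n6⇒n1 (via fail)
[46] read 'b'  n1⇒n6 (via fail)
[47] read 'b'  n6⇒n6 (via fail)
[48] read 'c'  n6⇒n1 (via fail)
[49] read 'c'  n1⇒n2
[50] read 'c'  n2⇒n3
[51] read 'a'  n3⇒n4
[52] read 'a'  n4⇒n5  ** P0@[48:52],P2@[50:52]
[53] read 'b'  n5⇒n6 (via fail)
[54] read 'c'  n6⇒n1 (via fail)
[55] read 'a'  n1⇒n10
[56] read 'a'  n10⇒n11  ** P2@[54:56]
[57] read 'c'  n11⇒n1 (via fail)
[58] read 'b'  n1⇒n6 (via fail)
[59] read 'a'  n6⇒n7
[60] read 'a'  n7⇒n8
[61] read 'a'  n8⇒n9  ** P1@[58:61]
[62] read 'c'  n9⇒n1 (via fail)
[63] read 'c'  n1⇒n2
[64] read 'c'  n2⇒n3
[65] read 'a'  n3⇒n4
[66] read 'a'  n4⇒n5  ** P0@[62:66],P2@[64:66]
[67] read 'b'  n5⇒n6 (via fail)
[68] read 'a'  n6⇒n7
[69] read 'c'  n7⇒n1 (via fail)
[70] read 'c'  n1⇒n2
[71] read 'a'  n2⇒n10 (via fail)
[72] read 'a'  n10⇒n11  ** P2@[70:72]
[73] read 'c'  n11⇒n1 (via fail)
[74] read 'c'  n1⇒n2
[75] read 'c'  n2⇒n3
[76] read 'a'  n3⇒n4

Matches: [[4,0],[4,2],[7,2],[13,2],[18,1],[24,2],[29,1],[34,1],[42,1],[52,0],[52,2],[56,2],[61,1],[66,0],[66,2],[72,2]]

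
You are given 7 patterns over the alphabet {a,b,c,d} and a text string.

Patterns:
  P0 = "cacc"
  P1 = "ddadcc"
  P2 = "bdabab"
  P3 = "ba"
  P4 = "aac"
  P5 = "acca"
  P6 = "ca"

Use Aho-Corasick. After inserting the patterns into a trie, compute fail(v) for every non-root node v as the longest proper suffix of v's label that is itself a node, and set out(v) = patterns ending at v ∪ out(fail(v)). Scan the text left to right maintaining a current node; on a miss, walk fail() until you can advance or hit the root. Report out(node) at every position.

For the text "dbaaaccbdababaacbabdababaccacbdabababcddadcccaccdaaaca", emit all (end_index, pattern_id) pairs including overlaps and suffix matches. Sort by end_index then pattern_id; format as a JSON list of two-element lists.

Build automaton:
Trie (insert patterns):
  0='ε' goto a→18 b→11 c→1 d→5
  1='c' goto a→2
  2='ca' goto c→3  [P6 ends]
  3='cac' goto c→4
  4='cacc' goto ·  [P0 ends]
  5='d' goto d→6
  6='dd' goto a→7
  7='dda' goto d→8
  8='ddad' goto c→9
  9='ddadc' goto c→10
  10='ddadcc' goto ·  [P1 ends]
  11='b' goto a→17 d→12
  12='bd' goto a→13
  13='bda' goto b→14
  14='bdab' goto a→15
  15='bdaba' goto b→16
  16='bdabab' goto ·  [P2 ends]
  17='ba' goto ·  [P3 ends]
  18='a' goto a→19 c→21
  19='aa' goto c→20
  20='aac' goto ·  [P4 ends]
  21='ac' goto c→22
  22='acc' goto a→23
  23='acca' goto ·  [P5 ends]

BFS fail/out derivation:
  n1('c'): parent n0 fail=0; on 'c' 0 → fail=0;  out ∅∪∅=∅
  n5('d'): parent n0 fail=0; on 'd' 0 → fail=0;  out ∅∪∅=∅
  n11('b'): parent n0 fail=0; on 'b' 0 → fail=0;  out ∅∪∅=∅
  n18('a'): parent n0 fail=0; on 'a' 0 → fail=0;  out ∅∪∅=∅
  n2('ca'): parent n1 fail=0; on 'a' 0 → fail=18;  out {6}∪∅={6}
  n6('dd'): parent n5 fail=0; on 'd' 0 → fail=5;  out ∅∪∅=∅
  n12('bd'): parent n11 fail=0; on 'd' 0 → fail=5;  out ∅∪∅=∅
  n17('ba'): parent n11 fail=0; on 'a' 0 → fail=18;  out {3}∪∅={3}
  n19('aa'): parent n18 fail=0; on 'a' 0 → fail=18;  out ∅∪∅=∅
  n21('ac'): parent n18 fail=0; on 'c' 0 → fail=1;  out ∅∪∅=∅
  n3('cac'): parent n2 fail=18; on 'c' 18 → fail=21;  out ∅∪∅=∅
  n7('dda'): parent n6 fail=5; on 'a' 5→0 → fail=18;  out ∅∪∅=∅
  n13('bda'): parent n12 fail=5; on 'a' 5→0 → fail=18;  out ∅∪∅=∅
  n20('aac'): parent n19 fail=18; on 'c' 18 → fail=21;  out {4}∪∅={4}
  n22('acc'): parent n21 fail=1; on 'c' 1→0 → fail=1;  out ∅∪∅=∅
  n4('cacc'): parent n3 fail=21; on 'c' 21 → fail=22;  out {0}∪∅={0}
  n8('ddad'): parent n7 fail=18; on 'd' 18→0 → fail=5;  out ∅∪∅=∅
  n14('bdab'): parent n13 fail=18; on 'b' 18→0 → fail=11;  out ∅∪∅=∅
  n23('acca'): parent n22 fail=1; on 'a' 1 → fail=2;  out {5}∪{6}={5,6}
  n9('ddadc'): parent n8 fail=5; on 'c' 5→0 → fail=1;  out ∅∪∅=∅
  n15('bdaba'): parent n14 fail=11; on 'a' 11 → fail=17;  out ∅∪{3}={3}
  n10('ddadcc'): parent n9 fail=1; on 'c' 1→0 → fail=1;  out {1}∪∅={1}
  n16('bdabab'): parent n15 fail=17; on 'b' 17→18→0 → fail=11;  out {2}∪∅={2}

Text stream:
i=0 'd': node 0→5
i=1 'b': node 5→11 (via fail)
i=2 'a': node 11→17  emit P3@[1:2]
i=3 'a': node 17→19 (via fail)
i=4 'a': node 19→19 (via fail)
i=5 'c': node 19→20  emit P4@[3:5]
i=6 'c': node 20→22 (via fail)
i=7 'b': node 22→11 (via fail)
i=8 'd': node 11→12
i=9 'a': node 12→13
i=10 'b': node 13→14
i=11 'a': node 14→15  emit P3@[10:11]
i=12 'b': node 15→16  emit P2@[7:12]
i=13 'a': node 16→17 (via fail)  emit P3@[12:13]
i=14 'a': node 17→19 (via fail)
i=15 'c': node 19→20  emit P4@[13:15]
i=16 'b': node 20→11 (via fail)
i=17 'a': node 11→17  emit P3@[16:17]
i=18 'b': node 17→11 (via fail)
i=19 'd': node 11→12
i=20 'a': node 12→13
i=21 'b': node 13→14
i=22 'a': node 14→15  emit P3@[21:22]
i=23 'b': node 15→16  emit P2@[18:23]
i=24 'a': node 16→17 (via fail)  emit P3@[23:24]
i=25 'c': node 17→21 (via fail)
i=26 'c': node 21→22
i=27 'a': node 22→23  emit P5@[24:27],P6@[26:27]
i=28 'c': node 23→3 (via fail)
i=29 'b': node 3→11 (via fail)
i=30 'd': node 11→12
i=31 'a': node 12→13
i=32 'b': node 13→14
i=33 'a': node 14→15  emit P3@[32:33]
i=34 'b': node 15→16  emit P2@[29:34]
i=35 'a': node 16→17 (via fail)  emit P3@[34:35]
i=36 'b': node 17→11 (via fail)
i=37 'c': node 11→1 (via fail)
i=38 'd': node 1→5 (via fail)
i=39 'd': node 5→6
i=40 'a': node 6→7
i=41 'd': node 7→8
i=42 'c': node 8→9
i=43 'c': node 9→10  emit P1@[38:43]
i=44 'c': node 10→1 (via fail)
i=45 'a': node 1→2  emit P6@[44:45]
i=46 'c': node 2→3
i=47 'c': node 3→4  emit P0@[44:47]
i=48 'd': node 4→5 (via fail)
i=49 'a': node 5→18 (via fail)
i=50 'a': node 18→19
i=51 'a': node 19→19 (via fail)
i=52 'c': node 19→20  emit P4@[50:52]
i=53 'a': node 20→2 (via fail)  emit P6@[52:53]

Matches: [[2,3],[5,4],[11,3],[12,2],[13,3],[15,4],[17,3],[22,3],[23,2],[24,3],[27,5],[27,6],[33,3],[34,2],[35,3],[43,1],[45,6],[47,0],[52,4],[53,6]]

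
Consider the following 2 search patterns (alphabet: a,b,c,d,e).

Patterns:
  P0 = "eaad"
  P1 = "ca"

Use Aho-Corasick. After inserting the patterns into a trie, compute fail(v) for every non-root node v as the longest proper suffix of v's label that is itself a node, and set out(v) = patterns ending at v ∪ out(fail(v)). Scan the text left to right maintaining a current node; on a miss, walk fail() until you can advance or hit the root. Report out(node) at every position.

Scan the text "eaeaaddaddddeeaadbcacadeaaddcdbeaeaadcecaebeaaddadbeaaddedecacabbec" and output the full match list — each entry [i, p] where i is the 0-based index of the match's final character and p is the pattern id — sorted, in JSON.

Build automaton:
Trie nodes:
  0='ε' goto c→5 e→1
  1='e' goto a→2
  2='ea' goto a→3
  3='eaa' goto d→4
  4='eaad' goto ·  [P0 ends]
  5='c' goto a→6
  6='ca' goto ·  [P1 ends]

BFS fail/out derivation:
  n1('e'): parent n0 fail=0; on 'e' 0 → fail=0;  out ∅∪∅=∅
  n5('c'): parent n0 fail=0; on 'c' 0 → fail=0;  out ∅∪∅=∅
  n2('ea'): parent n1 fail=0; on 'a' 0 → fail=0;  out ∅∪∅=∅
  n6('ca'): parent n5 fail=0; on 'a' 0 → fail=0;  out {1}∪∅={1}
  n3('eaa'): parent n2 fail=0; on 'a' 0 → fail=0;  out ∅∪∅=∅
  n4('eaad'): parent n3 fail=0; on 'd' 0 → fail=0;  out {0}∪∅={0}

Run:
[0] read 'e'  n0⇒n1
[1] read 'a'  n1⇒n2
[2] read 'e'  n2⇒n1 (fail-walked)
[3] read 'a'  n1⇒n2
[4] read 'a'  n2⇒n3
[5] read 'd'  n3⇒n4  ** P0@[2:5]
[6] read 'd'  n4⇒n0 (fail-walked)
[7] read 'a'  n0⇒n0
[8] read 'd'  n0⇒n0
[9] read 'd'  n0⇒n0
[10] read 'd'  n0⇒n0
[11] read 'd'  n0⇒n0
[12] read 'e'  n0⇒n1
[13] read 'e'  n1⇒n1 (fail-walked)
[14] read 'a'  n1⇒n2
[15] read 'a'  n2⇒n3
[16] read 'd'  n3⇒n4  ** P0@[13:16]
[17] read 'b'  n4⇒n0 (fail-walked)
[18] read 'c'  n0⇒n5
[19] read 'a'  n5⇒n6  ** P1@[18:19]
[20] read 'c'  n6⇒n5 (fail-walked)
[21] read 'a'  n5⇒n6  ** P1@[20:21]
[22] read 'd'  n6⇒n0 (fail-walked)
[23] read 'e'  n0⇒n1
[24] read 'a'  n1⇒n2
[25] read 'a'  n2⇒n3
[26] read 'd'  n3⇒n4  ** P0@[23:26]
[27] read 'd'  n4⇒n0 (fail-walked)
[28] read 'c'  n0⇒n5
[29] read 'd'  n5⇒n0 (fail-walked)
[30] read 'b'  n0⇒n0
[31] read 'e'  n0⇒n1
[32] read 'a'  n1⇒n2
[33] read 'e'  n2⇒n1 (fail-walked)
[34] read 'a'  n1⇒n2
[35] read 'a'  n2⇒n3
[36] read 'd'  n3⇒n4  ** P0@[33:36]
[37] read 'c'  n4⇒n5 (fail-walked)
[38] read 'e'  n5⇒n1 (fail-walked)
[39] read 'c'  n1⇒n5 (fail-walked)
[40] read 'a'  n5⇒n6  ** P1@[39:40]
[41] read 'e'  n6⇒n1 (fail-walked)
[42] read 'b'  n1⇒n0 (fail-walked)
[43] read 'e'  n0⇒n1
[44] read 'a'  n1⇒n2
[45] read 'a'  n2⇒n3
[46] read 'd'  n3⇒n4  ** P0@[43:46]
[47] read 'd'  n4⇒n0 (fail-walked)
[48] read 'a'  n0⇒n0
[49] read 'd'  n0⇒n0
[50] read 'b'  n0⇒n0
[51] read 'e'  n0⇒n1
[52] read 'a'  n1⇒n2
[53] read 'a'  n2⇒n3
[54] read 'd'  n3⇒n4  ** P0@[51:54]
[55] read 'd'  n4⇒n0 (fail-walked)
[56] read 'e'  n0⇒n1
[57] read 'd'  n1⇒n0 (fail-walked)
[58] read 'e'  n0⇒n1
[59] read 'c'  n1⇒n5 (fail-walked)
[60] read 'a'  n5⇒n6  ** P1@[59:60]
[61] read 'c'  n6⇒n5 (fail-walked)
[62] read 'a'  n5⇒n6  ** P1@[61:62]
[63] read 'b'  n6⇒n0 (fail-walked)
[64] read 'b'  n0⇒n0
[65] read 'e'  n0⇒n1
[66] read 'c'  n1⇒n5 (fail-walked)

Matches: [[5,0],[16,0],[19,1],[21,1],[26,0],[36,0],[40,1],[46,0],[54,0],[60,1],[62,1]]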